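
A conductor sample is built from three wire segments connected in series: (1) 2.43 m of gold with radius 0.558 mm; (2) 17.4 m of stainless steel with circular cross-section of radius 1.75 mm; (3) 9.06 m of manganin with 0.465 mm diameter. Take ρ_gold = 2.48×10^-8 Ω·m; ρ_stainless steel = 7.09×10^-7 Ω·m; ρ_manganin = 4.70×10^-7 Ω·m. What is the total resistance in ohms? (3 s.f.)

26.4 Ω

Seg 1: A = πr² = π(5.5800e-04 m)² = 9.782e-07 m²
R_1 = (2.48×10^-8)(2.43)/(9.782e-07) = 0.06161 Ω
Seg 2: A = πr² = π(1.7500e-03 m)² = 9.621e-06 m²
R_2 = (7.09×10^-7)(17.4)/(9.621e-06) = 1.282 Ω
Seg 3: A = π(d/2)² = π(2.3250e-04 m)² = 1.698e-07 m²
R_3 = (4.70×10^-7)(9.06)/(1.698e-07) = 25.07 Ω
R_total = R_1 + R_2 + R_3 = 26.4 Ω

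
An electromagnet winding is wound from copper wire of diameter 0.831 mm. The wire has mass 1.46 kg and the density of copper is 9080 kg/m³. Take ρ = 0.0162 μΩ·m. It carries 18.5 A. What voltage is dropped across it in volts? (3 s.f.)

ρ = 0.0162 μΩ·m = 1.62×10^-8 Ω·m
A = π(d/2)² = π(4.1550e-04 m)² = 5.4237e-07 m²
L = m/(density·A) = 1.46/(9080×5.4237e-07) = 296.5 m
R = ρL/A = (1.62×10^-8)(296.5)/(5.4237e-07) = 8.855 Ω
V = IR = 18.5 × 8.855 = 164 V

164 V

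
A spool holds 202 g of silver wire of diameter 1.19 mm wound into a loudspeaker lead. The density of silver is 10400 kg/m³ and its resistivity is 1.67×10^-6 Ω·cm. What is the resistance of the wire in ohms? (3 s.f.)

0.262 Ω

ρ = 1.67×10^-6 Ω·cm = 1.67×10^-8 Ω·m
A = π(d/2)² = π(5.9500e-04 m)² = 1.1122e-06 m²
L = m/(density·A) = 0.202/(10400×1.1122e-06) = 17.46 m
R = ρL/A = (1.67×10^-8)(17.46)/(1.1122e-06) = 0.262 Ω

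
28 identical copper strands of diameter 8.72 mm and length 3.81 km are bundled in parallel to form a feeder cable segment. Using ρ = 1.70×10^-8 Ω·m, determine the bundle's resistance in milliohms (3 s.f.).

38.7 mΩ

A_strand = π(4.3600e-03 m)² = 5.972e-05 m²
R_strand = ρL/A = (1.70×10^-8)(3810)/(5.972e-05) = 1.085 Ω
R_total = R_strand/N = 1.085/28 = 38.7 mΩ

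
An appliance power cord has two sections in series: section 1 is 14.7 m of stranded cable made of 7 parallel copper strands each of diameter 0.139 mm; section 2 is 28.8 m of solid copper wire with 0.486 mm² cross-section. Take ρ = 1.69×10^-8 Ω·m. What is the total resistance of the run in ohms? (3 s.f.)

Section 1: A_strand = π(6.9500e-05)² = 1.517e-08 m²; R₁ = ρL/(N·A_s) = (1.69×10^-8)(14.7)/(7×1.517e-08) = 2.339 Ω
Section 2: A = 0.486 mm² = 4.860e-07 m²
R₂ = (1.69×10^-8)(28.8)/(4.860e-07) = 1.001 Ω
R = R₁ + R₂ = 3.34 Ω

3.34 Ω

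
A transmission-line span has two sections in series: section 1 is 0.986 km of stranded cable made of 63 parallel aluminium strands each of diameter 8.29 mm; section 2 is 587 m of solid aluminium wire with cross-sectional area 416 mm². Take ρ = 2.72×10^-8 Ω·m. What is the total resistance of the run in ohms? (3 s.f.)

0.0463 Ω

Section 1: A_strand = π(4.1450e-03)² = 5.398e-05 m²; R₁ = ρL/(N·A_s) = (2.72×10^-8)(986)/(63×5.398e-05) = 0.007887 Ω
Section 2: A = 416 mm² = 4.160e-04 m²
R₂ = (2.72×10^-8)(587)/(4.160e-04) = 0.03838 Ω
R = R₁ + R₂ = 0.0463 Ω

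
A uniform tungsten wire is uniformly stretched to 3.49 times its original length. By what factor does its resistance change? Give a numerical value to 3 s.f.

Volume constant ⇒ A' = A/k with k = 3.49. R' = ρ(kL)/(A/k) = k²R.
Factor = 12.2

12.2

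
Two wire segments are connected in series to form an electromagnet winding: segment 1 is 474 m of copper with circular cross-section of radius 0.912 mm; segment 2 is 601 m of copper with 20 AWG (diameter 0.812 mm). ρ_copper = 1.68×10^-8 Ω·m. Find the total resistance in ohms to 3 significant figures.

22.5 Ω

Segment 1: A = πr² = π(9.1200e-04 m)² = 2.613e-06 m²
R₁ = ρL/A = (1.68×10^-8)(474)/(2.613e-06) = 3.048 Ω
Segment 2: A = π(0.812/2 mm)² = π(4.0600e-04 m)² = 5.178e-07 m²
R₂ = (1.68×10^-8)(601)/(5.178e-07) = 19.5 Ω
R = R₁ + R₂ = 22.5 Ω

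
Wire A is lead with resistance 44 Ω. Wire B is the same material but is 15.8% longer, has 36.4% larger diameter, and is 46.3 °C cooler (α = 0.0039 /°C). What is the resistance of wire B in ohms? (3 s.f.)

22.4 Ω

R ∝ ρL/d² with ρ ∝ (1+αΔT), so R_B/R_A = (1 + 15.8/100) × (1 + 36.4/100)⁻² × (1 − 0.0039×46.3)
= 1.158 × 0.5375 × 0.8194 = 0.51
R_B = 0.51 × 44 = 22.4 Ω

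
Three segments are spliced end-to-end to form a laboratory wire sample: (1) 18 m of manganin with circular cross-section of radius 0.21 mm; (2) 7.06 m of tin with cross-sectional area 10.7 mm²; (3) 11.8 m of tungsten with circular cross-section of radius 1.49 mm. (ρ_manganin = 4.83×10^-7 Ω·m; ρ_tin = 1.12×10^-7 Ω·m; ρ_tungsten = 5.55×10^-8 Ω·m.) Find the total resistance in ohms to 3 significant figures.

62.9 Ω

Seg 1: A = πr² = π(2.1000e-04 m)² = 1.385e-07 m²
R_1 = (4.83×10^-7)(18)/(1.385e-07) = 62.75 Ω
Seg 2: A = 10.7 mm² = 1.070e-05 m²
R_2 = (1.12×10^-7)(7.06)/(1.070e-05) = 0.0739 Ω
Seg 3: A = πr² = π(1.4900e-03 m)² = 6.975e-06 m²
R_3 = (5.55×10^-8)(11.8)/(6.975e-06) = 0.0939 Ω
R_total = R_1 + R_2 + R_3 = 62.9 Ω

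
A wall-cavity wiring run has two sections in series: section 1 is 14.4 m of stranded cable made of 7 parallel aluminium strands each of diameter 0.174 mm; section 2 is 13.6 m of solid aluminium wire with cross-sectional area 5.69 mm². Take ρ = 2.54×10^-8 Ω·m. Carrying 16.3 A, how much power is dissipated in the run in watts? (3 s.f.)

Section 1: A_strand = π(8.7000e-05)² = 2.378e-08 m²; R₁ = ρL/(N·A_s) = (2.54×10^-8)(14.4)/(7×2.378e-08) = 2.197 Ω
Section 2: A = 5.69 mm² = 5.690e-06 m²
R₂ = (2.54×10^-8)(13.6)/(5.690e-06) = 0.06071 Ω
R = R₁ + R₂ = 2.258 Ω
P = I²R = (16.3)² × 2.258 = 600 W

600 W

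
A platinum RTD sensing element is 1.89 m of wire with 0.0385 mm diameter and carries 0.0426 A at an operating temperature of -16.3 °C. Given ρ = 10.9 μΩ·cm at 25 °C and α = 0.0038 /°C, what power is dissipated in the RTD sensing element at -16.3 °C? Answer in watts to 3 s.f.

0.271 W

ρ = 10.9 μΩ·cm = 1.09×10^-7 Ω·m
A = π(d/2)² = π(1.9250e-05 m)² = 1.164e-09 m²
R₍25₎ = ρL/A = (1.09×10^-7)(1.89)/(1.164e-09) = 177 Ω
R₍-16.3₎ = R₍25₎(1 + αΔT) = 177 × (1 + 0.0038×-41.3) = 149.2 Ω
P = I²R = (0.0426)² × 149.2 = 0.271 W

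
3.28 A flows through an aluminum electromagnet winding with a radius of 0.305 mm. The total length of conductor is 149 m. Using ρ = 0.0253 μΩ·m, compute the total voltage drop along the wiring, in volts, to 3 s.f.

ρ = 0.0253 μΩ·m = 2.53×10^-8 Ω·m
A = πr² = π(3.0500e-04 m)² = 2.922e-07 m²
R = ρL/A = (2.53×10^-8)(149)/(2.922e-07) = 12.9 Ω
V = IR = 3.28 × 12.9 = 42.3 V

42.3 V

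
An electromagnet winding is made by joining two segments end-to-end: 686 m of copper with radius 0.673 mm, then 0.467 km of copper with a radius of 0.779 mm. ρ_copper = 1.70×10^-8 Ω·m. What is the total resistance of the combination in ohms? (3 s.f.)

12.4 Ω

Segment 1: A = πr² = π(6.7300e-04 m)² = 1.423e-06 m²
R₁ = ρL/A = (1.70×10^-8)(686)/(1.423e-06) = 8.196 Ω
Segment 2: A = πr² = π(7.7900e-04 m)² = 1.906e-06 m²
R₂ = (1.70×10^-8)(467)/(1.906e-06) = 4.164 Ω
R = R₁ + R₂ = 12.4 Ω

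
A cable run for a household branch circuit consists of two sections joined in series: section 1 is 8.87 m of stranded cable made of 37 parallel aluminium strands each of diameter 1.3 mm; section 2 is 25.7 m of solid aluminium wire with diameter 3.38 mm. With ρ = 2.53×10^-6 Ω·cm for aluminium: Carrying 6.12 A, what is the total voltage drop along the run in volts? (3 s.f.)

ρ = 2.53×10^-6 Ω·cm = 2.53×10^-8 Ω·m
Section 1: A_strand = π(6.5000e-04)² = 1.327e-06 m²; R₁ = ρL/(N·A_s) = (2.53×10^-8)(8.87)/(37×1.327e-06) = 0.004569 Ω
Section 2: A = π(d/2)² = π(1.6900e-03 m)² = 8.973e-06 m²
R₂ = (2.53×10^-8)(25.7)/(8.973e-06) = 0.07247 Ω
R = R₁ + R₂ = 0.07703 Ω
V = IR = 6.12 × 0.07703 = 0.471 V

0.471 V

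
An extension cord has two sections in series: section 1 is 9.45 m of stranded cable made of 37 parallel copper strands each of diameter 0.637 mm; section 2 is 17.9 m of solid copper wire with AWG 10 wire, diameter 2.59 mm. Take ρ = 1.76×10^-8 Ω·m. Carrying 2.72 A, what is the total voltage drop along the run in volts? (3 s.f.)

0.201 V

Section 1: A_strand = π(3.1850e-04)² = 3.187e-07 m²; R₁ = ρL/(N·A_s) = (1.76×10^-8)(9.45)/(37×3.187e-07) = 0.01411 Ω
Section 2: A = π(2.59/2 mm)² = π(1.2950e-03 m)² = 5.269e-06 m²
R₂ = (1.76×10^-8)(17.9)/(5.269e-06) = 0.0598 Ω
R = R₁ + R₂ = 0.0739 Ω
V = IR = 2.72 × 0.0739 = 0.201 V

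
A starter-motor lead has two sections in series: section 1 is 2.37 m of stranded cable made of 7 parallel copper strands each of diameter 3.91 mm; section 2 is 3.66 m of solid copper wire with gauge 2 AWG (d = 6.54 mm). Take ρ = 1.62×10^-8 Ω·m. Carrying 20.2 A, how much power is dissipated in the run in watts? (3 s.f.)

0.907 W

Section 1: A_strand = π(1.9550e-03)² = 1.201e-05 m²; R₁ = ρL/(N·A_s) = (1.62×10^-8)(2.37)/(7×1.201e-05) = 4.568×10^-4 Ω
Section 2: A = π(6.54/2 mm)² = π(3.2700e-03 m)² = 3.359e-05 m²
R₂ = (1.62×10^-8)(3.66)/(3.359e-05) = 0.001765 Ω
R = R₁ + R₂ = 0.002222 Ω
P = I²R = (20.2)² × 0.002222 = 0.907 W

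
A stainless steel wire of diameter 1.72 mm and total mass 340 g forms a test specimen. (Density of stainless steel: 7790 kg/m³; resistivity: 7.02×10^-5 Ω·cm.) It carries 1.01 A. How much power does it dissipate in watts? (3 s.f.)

ρ = 7.02×10^-5 Ω·cm = 7.02×10^-7 Ω·m
A = π(d/2)² = π(8.6000e-04 m)² = 2.3235e-06 m²
L = m/(density·A) = 0.34/(7790×2.3235e-06) = 18.78 m
R = ρL/A = (7.02×10^-7)(18.78)/(2.3235e-06) = 5.675 Ω
P = I²R = (1.01)² × 5.675 = 5.79 W

5.79 W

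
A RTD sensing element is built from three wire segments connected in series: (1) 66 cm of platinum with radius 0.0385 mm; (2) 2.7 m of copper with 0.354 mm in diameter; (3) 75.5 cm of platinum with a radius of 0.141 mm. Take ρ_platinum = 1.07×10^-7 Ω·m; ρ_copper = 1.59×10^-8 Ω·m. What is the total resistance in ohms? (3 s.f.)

16.9 Ω

Seg 1: A = πr² = π(3.8500e-05 m)² = 4.657e-09 m²
R_1 = (1.07×10^-7)(0.66)/(4.657e-09) = 15.17 Ω
Seg 2: A = π(d/2)² = π(1.7700e-04 m)² = 9.842e-08 m²
R_2 = (1.59×10^-8)(2.7)/(9.842e-08) = 0.4362 Ω
Seg 3: A = πr² = π(1.4100e-04 m)² = 6.246e-08 m²
R_3 = (1.07×10^-7)(0.755)/(6.246e-08) = 1.293 Ω
R_total = R_1 + R_2 + R_3 = 16.9 Ω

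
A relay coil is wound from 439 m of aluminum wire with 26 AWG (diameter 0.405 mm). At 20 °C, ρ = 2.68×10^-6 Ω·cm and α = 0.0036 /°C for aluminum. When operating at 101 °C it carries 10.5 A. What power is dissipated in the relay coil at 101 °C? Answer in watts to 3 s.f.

ρ = 2.68×10^-6 Ω·cm = 2.68×10^-8 Ω·m
A = π(0.405/2 mm)² = π(2.0250e-04 m)² = 1.288e-07 m²
R₍20₎ = ρL/A = (2.68×10^-8)(439)/(1.288e-07) = 91.33 Ω
R₍101₎ = R₍20₎(1 + αΔT) = 91.33 × (1 + 0.0036×81) = 118 Ω
P = I²R = (10.5)² × 118 = 13000 W

13000 W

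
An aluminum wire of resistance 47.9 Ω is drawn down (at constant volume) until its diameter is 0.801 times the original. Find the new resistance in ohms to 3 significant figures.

116 Ω

Volume constant ⇒ L' = L/r² with r = 0.801. R' = ρL'/A' = ρ(L/r²)/(πr²d₀²/4) = R/r⁴.
R' = 2.429 × 47.9 = 116 Ω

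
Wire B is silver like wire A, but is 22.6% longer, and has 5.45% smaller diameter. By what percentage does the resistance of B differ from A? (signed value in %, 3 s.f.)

R ∝ L/d², so R_B/R_A = (1 + 22.6/100) × (1 − 5.45/100)⁻²
= 1.226 × 1.119 = 1.371
(R_B − R_A)/R_A = 1.371 − 1 = 37.1%

37.1%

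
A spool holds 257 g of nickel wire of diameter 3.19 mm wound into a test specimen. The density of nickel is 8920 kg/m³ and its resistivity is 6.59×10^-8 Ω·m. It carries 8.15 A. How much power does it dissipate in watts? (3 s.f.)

1.97 W

A = π(d/2)² = π(1.5950e-03 m)² = 7.9923e-06 m²
L = m/(density·A) = 0.257/(8920×7.9923e-06) = 3.605 m
R = ρL/A = (6.59×10^-8)(3.605)/(7.9923e-06) = 0.02972 Ω
P = I²R = (8.15)² × 0.02972 = 1.97 W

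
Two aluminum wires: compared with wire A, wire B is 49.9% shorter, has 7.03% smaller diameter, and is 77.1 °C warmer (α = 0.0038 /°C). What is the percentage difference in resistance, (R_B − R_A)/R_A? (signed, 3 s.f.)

R ∝ ρL/d² with ρ ∝ (1+αΔT), so R_B/R_A = (1 − 49.9/100) × (1 − 7.03/100)⁻² × (1 + 0.0038×77.1)
= 0.501 × 1.157 × 1.293 = 0.7494
(R_B − R_A)/R_A = 0.7494 − 1 = -25.1%

-25.1%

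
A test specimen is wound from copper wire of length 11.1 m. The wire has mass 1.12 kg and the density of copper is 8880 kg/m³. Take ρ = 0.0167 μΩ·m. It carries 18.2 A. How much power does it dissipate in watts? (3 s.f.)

5.40 W

ρ = 0.0167 μΩ·m = 1.67×10^-8 Ω·m
A = m/(density·L) = 1.12/(8880×11.1) = 1.1363e-05 m²
R = ρL/A = (1.67×10^-8)(11.1)/(1.1363e-05) = 0.01631 Ω
P = I²R = (18.2)² × 0.01631 = 5.40 W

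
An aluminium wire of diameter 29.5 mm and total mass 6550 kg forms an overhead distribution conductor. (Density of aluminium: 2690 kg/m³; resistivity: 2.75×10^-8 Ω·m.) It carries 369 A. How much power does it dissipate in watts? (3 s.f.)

A = π(d/2)² = π(1.4750e-02 m)² = 6.8349e-04 m²
L = m/(density·A) = 6550/(2690×6.8349e-04) = 3563 m
R = ρL/A = (2.75×10^-8)(3563)/(6.8349e-04) = 0.1433 Ω
P = I²R = (369)² × 0.1433 = 19500 W

19500 W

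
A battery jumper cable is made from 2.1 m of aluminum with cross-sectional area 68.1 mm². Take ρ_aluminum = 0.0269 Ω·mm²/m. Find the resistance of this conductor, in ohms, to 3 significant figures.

ρ = 0.0269 Ω·mm²/m = 2.69×10^-8 Ω·m
A = 68.1 mm² = 6.810e-05 m²
R = ρL/A = (2.69×10^-8)(2.1 m)/(6.810e-05 m²) = 8.30×10^-4 Ω

8.30×10^-4 Ω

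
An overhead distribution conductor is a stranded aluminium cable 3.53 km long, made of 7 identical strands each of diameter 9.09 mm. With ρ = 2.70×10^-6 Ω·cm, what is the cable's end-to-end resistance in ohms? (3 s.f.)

ρ = 2.70×10^-6 Ω·cm = 2.70×10^-8 Ω·m
A_strand = π(4.5450e-03 m)² = 6.490e-05 m²
R_strand = ρL/A = (2.70×10^-8)(3530)/(6.490e-05) = 1.469 Ω
R_total = R_strand/N = 1.469/7 = 0.210 Ω

0.210 Ω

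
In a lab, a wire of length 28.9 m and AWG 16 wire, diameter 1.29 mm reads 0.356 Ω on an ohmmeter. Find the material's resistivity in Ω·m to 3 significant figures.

A = π(1.29/2 mm)² = π(6.4500e-04 m)² = 1.307e-06 m²
ρ = RA/L = (0.356)(1.307e-06)/(28.9) = 1.61×10^-8 Ω·m

1.61×10^-8 Ω·m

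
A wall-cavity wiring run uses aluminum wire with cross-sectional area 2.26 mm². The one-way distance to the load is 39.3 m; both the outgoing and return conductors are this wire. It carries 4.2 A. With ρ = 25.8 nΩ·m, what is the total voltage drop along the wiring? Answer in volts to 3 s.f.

3.77 V

ρ = 25.8 nΩ·m = 2.58×10^-8 Ω·m
A = 2.26 mm² = 2.260e-06 m²
Total conductor length (both ways) L = 2 × 39.3 = 78.6 m
R = ρL/A = (2.58×10^-8)(78.6)/(2.260e-06) = 0.8973 Ω
V = IR = 4.2 × 0.8973 = 3.77 V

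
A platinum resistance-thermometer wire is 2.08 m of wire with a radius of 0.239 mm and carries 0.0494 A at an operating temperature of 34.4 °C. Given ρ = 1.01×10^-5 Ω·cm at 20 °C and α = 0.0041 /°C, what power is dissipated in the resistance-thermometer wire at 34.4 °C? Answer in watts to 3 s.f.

ρ = 1.01×10^-5 Ω·cm = 1.01×10^-7 Ω·m
A = πr² = π(2.3900e-04 m)² = 1.795e-07 m²
R₍20₎ = ρL/A = (1.01×10^-7)(2.08)/(1.795e-07) = 1.171 Ω
R₍34.4₎ = R₍20₎(1 + αΔT) = 1.171 × (1 + 0.0041×14.4) = 1.24 Ω
P = I²R = (0.0494)² × 1.24 = 0.00303 W

0.00303 W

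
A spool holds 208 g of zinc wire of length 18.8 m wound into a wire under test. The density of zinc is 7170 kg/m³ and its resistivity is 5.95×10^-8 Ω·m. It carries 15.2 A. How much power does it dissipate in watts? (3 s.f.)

167 W

A = m/(density·L) = 0.208/(7170×18.8) = 1.5431e-06 m²
R = ρL/A = (5.95×10^-8)(18.8)/(1.5431e-06) = 0.7249 Ω
P = I²R = (15.2)² × 0.7249 = 167 W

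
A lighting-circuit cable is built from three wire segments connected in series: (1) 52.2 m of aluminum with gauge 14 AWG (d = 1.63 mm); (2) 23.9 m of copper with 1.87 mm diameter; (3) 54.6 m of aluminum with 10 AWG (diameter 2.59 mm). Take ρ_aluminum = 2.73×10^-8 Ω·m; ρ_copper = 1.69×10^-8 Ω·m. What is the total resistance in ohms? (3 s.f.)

Seg 1: A = π(1.63/2 mm)² = π(8.1500e-04 m)² = 2.087e-06 m²
R_1 = (2.73×10^-8)(52.2)/(2.087e-06) = 0.6829 Ω
Seg 2: A = π(d/2)² = π(9.3500e-04 m)² = 2.746e-06 m²
R_2 = (1.69×10^-8)(23.9)/(2.746e-06) = 0.1471 Ω
Seg 3: A = π(2.59/2 mm)² = π(1.2950e-03 m)² = 5.269e-06 m²
R_3 = (2.73×10^-8)(54.6)/(5.269e-06) = 0.2829 Ω
R_total = R_1 + R_2 + R_3 = 1.11 Ω

1.11 Ω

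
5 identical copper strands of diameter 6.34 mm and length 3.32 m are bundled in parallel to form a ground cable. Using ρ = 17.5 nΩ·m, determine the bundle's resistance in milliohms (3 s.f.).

ρ = 17.5 nΩ·m = 1.75×10^-8 Ω·m
A_strand = π(3.1700e-03 m)² = 3.157e-05 m²
R_strand = ρL/A = (1.75×10^-8)(3.32)/(3.157e-05) = 0.00184 Ω
R_total = R_strand/N = 0.00184/5 = 0.368 mΩ

0.368 mΩ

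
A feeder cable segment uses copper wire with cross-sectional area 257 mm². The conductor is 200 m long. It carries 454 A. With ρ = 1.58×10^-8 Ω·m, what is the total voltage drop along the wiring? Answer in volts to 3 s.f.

5.58 V

A = 257 mm² = 2.570e-04 m²
R = ρL/A = (1.58×10^-8)(200)/(2.570e-04) = 0.0123 Ω
V = IR = 454 × 0.0123 = 5.58 V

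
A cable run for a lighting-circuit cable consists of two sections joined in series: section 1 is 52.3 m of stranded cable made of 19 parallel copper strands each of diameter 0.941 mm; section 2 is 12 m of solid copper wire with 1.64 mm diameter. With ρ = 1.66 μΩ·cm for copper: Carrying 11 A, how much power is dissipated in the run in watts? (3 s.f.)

ρ = 1.66 μΩ·cm = 1.66×10^-8 Ω·m
Section 1: A_strand = π(4.7050e-04)² = 6.955e-07 m²; R₁ = ρL/(N·A_s) = (1.66×10^-8)(52.3)/(19×6.955e-07) = 0.0657 Ω
Section 2: A = π(d/2)² = π(8.2000e-04 m)² = 2.112e-06 m²
R₂ = (1.66×10^-8)(12)/(2.112e-06) = 0.0943 Ω
R = R₁ + R₂ = 0.16 Ω
P = I²R = (11)² × 0.16 = 19.4 W

19.4 W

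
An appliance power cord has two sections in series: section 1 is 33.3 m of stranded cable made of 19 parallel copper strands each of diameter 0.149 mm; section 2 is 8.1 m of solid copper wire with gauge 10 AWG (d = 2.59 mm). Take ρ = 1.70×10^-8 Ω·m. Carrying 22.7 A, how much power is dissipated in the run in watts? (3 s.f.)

894 W

Section 1: A_strand = π(7.4500e-05)² = 1.744e-08 m²; R₁ = ρL/(N·A_s) = (1.70×10^-8)(33.3)/(19×1.744e-08) = 1.709 Ω
Section 2: A = π(2.59/2 mm)² = π(1.2950e-03 m)² = 5.269e-06 m²
R₂ = (1.70×10^-8)(8.1)/(5.269e-06) = 0.02614 Ω
R = R₁ + R₂ = 1.735 Ω
P = I²R = (22.7)² × 1.735 = 894 W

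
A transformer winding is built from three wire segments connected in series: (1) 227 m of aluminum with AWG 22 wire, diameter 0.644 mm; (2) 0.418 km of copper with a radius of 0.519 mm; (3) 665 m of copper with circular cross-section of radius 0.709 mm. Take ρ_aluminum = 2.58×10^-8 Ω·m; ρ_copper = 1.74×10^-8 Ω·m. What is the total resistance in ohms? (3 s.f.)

Seg 1: A = π(0.644/2 mm)² = π(3.2200e-04 m)² = 3.257e-07 m²
R_1 = (2.58×10^-8)(227)/(3.257e-07) = 17.98 Ω
Seg 2: A = πr² = π(5.1900e-04 m)² = 8.462e-07 m²
R_2 = (1.74×10^-8)(418)/(8.462e-07) = 8.595 Ω
Seg 3: A = πr² = π(7.0900e-04 m)² = 1.579e-06 m²
R_3 = (1.74×10^-8)(665)/(1.579e-06) = 7.327 Ω
R_total = R_1 + R_2 + R_3 = 33.9 Ω

33.9 Ω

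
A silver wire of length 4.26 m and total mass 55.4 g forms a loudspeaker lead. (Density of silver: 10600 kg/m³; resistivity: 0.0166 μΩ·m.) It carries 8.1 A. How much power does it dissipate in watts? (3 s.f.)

3.78 W

ρ = 0.0166 μΩ·m = 1.66×10^-8 Ω·m
A = m/(density·L) = 0.0554/(10600×4.26) = 1.2269e-06 m²
R = ρL/A = (1.66×10^-8)(4.26)/(1.2269e-06) = 0.05764 Ω
P = I²R = (8.1)² × 0.05764 = 3.78 W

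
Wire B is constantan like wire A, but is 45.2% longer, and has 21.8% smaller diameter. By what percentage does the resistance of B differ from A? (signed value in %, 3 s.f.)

137%

R ∝ L/d², so R_B/R_A = (1 + 45.2/100) × (1 − 21.8/100)⁻²
= 1.452 × 1.635 = 2.374
(R_B − R_A)/R_A = 2.374 − 1 = 137%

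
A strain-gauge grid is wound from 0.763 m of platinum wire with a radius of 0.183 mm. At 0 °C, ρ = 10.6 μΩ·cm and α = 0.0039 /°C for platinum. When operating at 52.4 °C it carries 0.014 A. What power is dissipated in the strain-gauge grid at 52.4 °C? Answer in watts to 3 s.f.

ρ = 10.6 μΩ·cm = 1.06×10^-7 Ω·m
A = πr² = π(1.8300e-04 m)² = 1.052e-07 m²
R₍0₎ = ρL/A = (1.06×10^-7)(0.763)/(1.052e-07) = 0.7687 Ω
R₍52.4₎ = R₍0₎(1 + αΔT) = 0.7687 × (1 + 0.0039×52.4) = 0.9258 Ω
P = I²R = (0.014)² × 0.9258 = 1.81×10^-4 W

1.81×10^-4 W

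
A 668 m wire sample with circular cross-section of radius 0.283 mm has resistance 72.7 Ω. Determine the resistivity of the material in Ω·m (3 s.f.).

2.74×10^-8 Ω·m

A = πr² = π(2.8300e-04 m)² = 2.516e-07 m²
ρ = RA/L = (72.7)(2.516e-07)/(668) = 2.74×10^-8 Ω·m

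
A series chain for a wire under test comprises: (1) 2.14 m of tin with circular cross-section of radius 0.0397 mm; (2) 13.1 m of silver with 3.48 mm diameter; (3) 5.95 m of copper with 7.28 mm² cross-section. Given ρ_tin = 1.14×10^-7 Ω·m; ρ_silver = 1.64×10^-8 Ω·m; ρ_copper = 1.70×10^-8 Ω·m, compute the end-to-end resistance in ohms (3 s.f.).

49.3 Ω

Seg 1: A = πr² = π(3.9700e-05 m)² = 4.951e-09 m²
R_1 = (1.14×10^-7)(2.14)/(4.951e-09) = 49.27 Ω
Seg 2: A = π(d/2)² = π(1.7400e-03 m)² = 9.511e-06 m²
R_2 = (1.64×10^-8)(13.1)/(9.511e-06) = 0.02259 Ω
Seg 3: A = 7.28 mm² = 7.280e-06 m²
R_3 = (1.70×10^-8)(5.95)/(7.280e-06) = 0.01389 Ω
R_total = R_1 + R_2 + R_3 = 49.3 Ω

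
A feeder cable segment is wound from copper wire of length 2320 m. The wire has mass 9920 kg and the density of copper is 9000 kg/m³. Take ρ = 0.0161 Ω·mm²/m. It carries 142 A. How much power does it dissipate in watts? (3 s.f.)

ρ = 0.0161 Ω·mm²/m = 1.61×10^-8 Ω·m
A = m/(density·L) = 9920/(9000×2320) = 4.7510e-04 m²
R = ρL/A = (1.61×10^-8)(2320)/(4.7510e-04) = 0.07862 Ω
P = I²R = (142)² × 0.07862 = 1590 W

1590 W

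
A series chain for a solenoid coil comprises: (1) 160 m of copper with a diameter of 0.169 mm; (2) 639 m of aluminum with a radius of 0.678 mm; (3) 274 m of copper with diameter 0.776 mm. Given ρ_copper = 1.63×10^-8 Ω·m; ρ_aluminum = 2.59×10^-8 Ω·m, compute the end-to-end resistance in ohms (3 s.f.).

137 Ω

Seg 1: A = π(d/2)² = π(8.4500e-05 m)² = 2.243e-08 m²
R_1 = (1.63×10^-8)(160)/(2.243e-08) = 116.3 Ω
Seg 2: A = πr² = π(6.7800e-04 m)² = 1.444e-06 m²
R_2 = (2.59×10^-8)(639)/(1.444e-06) = 11.46 Ω
Seg 3: A = π(d/2)² = π(3.8800e-04 m)² = 4.729e-07 m²
R_3 = (1.63×10^-8)(274)/(4.729e-07) = 9.443 Ω
R_total = R_1 + R_2 + R_3 = 137 Ω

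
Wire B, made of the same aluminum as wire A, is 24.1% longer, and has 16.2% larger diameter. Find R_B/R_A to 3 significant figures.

0.919

R ∝ L/d², so R_B/R_A = (1 + 24.1/100) × (1 + 16.2/100)⁻²
= 1.241 × 0.7406 = 0.919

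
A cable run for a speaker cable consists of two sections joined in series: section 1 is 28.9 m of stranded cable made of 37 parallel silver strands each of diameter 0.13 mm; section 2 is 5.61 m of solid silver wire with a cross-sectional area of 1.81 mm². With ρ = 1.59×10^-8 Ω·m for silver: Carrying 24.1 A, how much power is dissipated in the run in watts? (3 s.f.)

572 W

Section 1: A_strand = π(6.5000e-05)² = 1.327e-08 m²; R₁ = ρL/(N·A_s) = (1.59×10^-8)(28.9)/(37×1.327e-08) = 0.9357 Ω
Section 2: A = 1.81 mm² = 1.810e-06 m²
R₂ = (1.59×10^-8)(5.61)/(1.810e-06) = 0.04928 Ω
R = R₁ + R₂ = 0.9849 Ω
P = I²R = (24.1)² × 0.9849 = 572 W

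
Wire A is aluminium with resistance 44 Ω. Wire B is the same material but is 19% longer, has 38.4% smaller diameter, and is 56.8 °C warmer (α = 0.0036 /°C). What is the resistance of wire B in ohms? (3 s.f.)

R ∝ ρL/d² with ρ ∝ (1+αΔT), so R_B/R_A = (1 + 19/100) × (1 − 38.4/100)⁻² × (1 + 0.0036×56.8)
= 1.19 × 2.635 × 1.204 = 3.777
R_B = 3.777 × 44 = 166 Ω

166 Ω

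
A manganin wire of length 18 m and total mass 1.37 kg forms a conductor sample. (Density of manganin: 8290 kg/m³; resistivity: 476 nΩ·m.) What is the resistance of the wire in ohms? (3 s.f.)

ρ = 476 nΩ·m = 4.76×10^-7 Ω·m
A = m/(density·L) = 1.37/(8290×18) = 9.1811e-06 m²
R = ρL/A = (4.76×10^-7)(18)/(9.1811e-06) = 0.933 Ω

0.933 Ω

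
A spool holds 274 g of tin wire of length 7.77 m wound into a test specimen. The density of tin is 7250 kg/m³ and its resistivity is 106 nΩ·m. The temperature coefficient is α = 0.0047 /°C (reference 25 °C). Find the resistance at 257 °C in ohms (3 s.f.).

0.354 Ω

ρ = 106 nΩ·m = 1.06×10^-7 Ω·m
A = m/(density·L) = 0.274/(7250×7.77) = 4.8640e-06 m²
R = ρL/A = (1.06×10^-7)(7.77)/(4.8640e-06) = 0.1693 Ω
R(257 °C) = 0.1693 × (1 + 0.0047×232) = 0.354 Ω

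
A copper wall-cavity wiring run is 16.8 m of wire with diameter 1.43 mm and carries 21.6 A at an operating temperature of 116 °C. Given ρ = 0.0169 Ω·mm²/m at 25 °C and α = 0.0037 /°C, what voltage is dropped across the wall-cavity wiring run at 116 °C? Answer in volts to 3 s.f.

5.10 V

ρ = 0.0169 Ω·mm²/m = 1.69×10^-8 Ω·m
A = π(d/2)² = π(7.1500e-04 m)² = 1.606e-06 m²
R₍25₎ = ρL/A = (1.69×10^-8)(16.8)/(1.606e-06) = 0.1768 Ω
R₍116₎ = R₍25₎(1 + αΔT) = 0.1768 × (1 + 0.0037×91) = 0.2363 Ω
V = IR = 21.6 × 0.2363 = 5.10 V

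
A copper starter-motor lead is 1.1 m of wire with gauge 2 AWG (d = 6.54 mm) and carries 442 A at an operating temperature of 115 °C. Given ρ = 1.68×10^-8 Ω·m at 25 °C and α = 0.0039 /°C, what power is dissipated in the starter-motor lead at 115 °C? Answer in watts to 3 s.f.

145 W

A = π(6.54/2 mm)² = π(3.2700e-03 m)² = 3.359e-05 m²
R₍25₎ = ρL/A = (1.68×10^-8)(1.1)/(3.359e-05) = 5.501×10^-4 Ω
R₍115₎ = R₍25₎(1 + αΔT) = 5.501×10^-4 × (1 + 0.0039×90) = 7.432×10^-4 Ω
P = I²R = (442)² × 7.432×10^-4 = 145 W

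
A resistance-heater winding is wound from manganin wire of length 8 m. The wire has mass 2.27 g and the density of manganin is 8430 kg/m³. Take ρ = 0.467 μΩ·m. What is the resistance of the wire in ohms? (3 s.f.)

111 Ω

ρ = 0.467 μΩ·m = 4.67×10^-7 Ω·m
A = m/(density·L) = 0.00227/(8430×8) = 3.3660e-08 m²
R = ρL/A = (4.67×10^-7)(8)/(3.3660e-08) = 111 Ω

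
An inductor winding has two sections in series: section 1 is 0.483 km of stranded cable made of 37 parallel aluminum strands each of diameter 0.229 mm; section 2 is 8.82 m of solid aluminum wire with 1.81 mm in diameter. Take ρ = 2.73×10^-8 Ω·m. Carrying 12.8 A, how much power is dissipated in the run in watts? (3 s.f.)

1430 W

Section 1: A_strand = π(1.1450e-04)² = 4.119e-08 m²; R₁ = ρL/(N·A_s) = (2.73×10^-8)(483)/(37×4.119e-08) = 8.653 Ω
Section 2: A = π(d/2)² = π(9.0500e-04 m)² = 2.573e-06 m²
R₂ = (2.73×10^-8)(8.82)/(2.573e-06) = 0.09358 Ω
R = R₁ + R₂ = 8.746 Ω
P = I²R = (12.8)² × 8.746 = 1430 W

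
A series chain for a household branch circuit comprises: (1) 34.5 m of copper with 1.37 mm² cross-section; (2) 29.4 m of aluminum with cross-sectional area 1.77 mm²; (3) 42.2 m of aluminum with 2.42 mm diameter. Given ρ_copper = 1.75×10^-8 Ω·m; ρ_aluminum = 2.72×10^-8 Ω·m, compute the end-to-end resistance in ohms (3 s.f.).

Seg 1: A = 1.37 mm² = 1.370e-06 m²
R_1 = (1.75×10^-8)(34.5)/(1.370e-06) = 0.4407 Ω
Seg 2: A = 1.77 mm² = 1.770e-06 m²
R_2 = (2.72×10^-8)(29.4)/(1.770e-06) = 0.4518 Ω
Seg 3: A = π(d/2)² = π(1.2100e-03 m)² = 4.600e-06 m²
R_3 = (2.72×10^-8)(42.2)/(4.600e-06) = 0.2496 Ω
R_total = R_1 + R_2 + R_3 = 1.14 Ω

1.14 Ω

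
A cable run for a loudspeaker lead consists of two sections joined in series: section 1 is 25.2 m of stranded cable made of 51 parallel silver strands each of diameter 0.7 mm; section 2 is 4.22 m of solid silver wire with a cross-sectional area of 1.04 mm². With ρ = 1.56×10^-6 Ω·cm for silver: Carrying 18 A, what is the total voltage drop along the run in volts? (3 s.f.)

ρ = 1.56×10^-6 Ω·cm = 1.56×10^-8 Ω·m
Section 1: A_strand = π(3.5000e-04)² = 3.848e-07 m²; R₁ = ρL/(N·A_s) = (1.56×10^-8)(25.2)/(51×3.848e-07) = 0.02003 Ω
Section 2: A = 1.04 mm² = 1.040e-06 m²
R₂ = (1.56×10^-8)(4.22)/(1.040e-06) = 0.0633 Ω
R = R₁ + R₂ = 0.08333 Ω
V = IR = 18 × 0.08333 = 1.50 V

1.50 V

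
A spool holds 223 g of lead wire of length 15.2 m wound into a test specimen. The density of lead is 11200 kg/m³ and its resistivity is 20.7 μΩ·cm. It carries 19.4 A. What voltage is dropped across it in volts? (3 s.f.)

ρ = 20.7 μΩ·cm = 2.07×10^-7 Ω·m
A = m/(density·L) = 0.223/(11200×15.2) = 1.3099e-06 m²
R = ρL/A = (2.07×10^-7)(15.2)/(1.3099e-06) = 2.402 Ω
V = IR = 19.4 × 2.402 = 46.6 V

46.6 V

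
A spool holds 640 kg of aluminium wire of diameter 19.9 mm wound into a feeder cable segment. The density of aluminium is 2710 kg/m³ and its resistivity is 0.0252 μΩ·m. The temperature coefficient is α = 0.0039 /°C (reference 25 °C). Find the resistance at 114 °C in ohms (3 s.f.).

0.0829 Ω

ρ = 0.0252 μΩ·m = 2.52×10^-8 Ω·m
A = π(d/2)² = π(9.9500e-03 m)² = 3.1103e-04 m²
L = m/(density·A) = 640/(2710×3.1103e-04) = 759.3 m
R = ρL/A = (2.52×10^-8)(759.3)/(3.1103e-04) = 0.06152 Ω
R(114 °C) = 0.06152 × (1 + 0.0039×89) = 0.0829 Ω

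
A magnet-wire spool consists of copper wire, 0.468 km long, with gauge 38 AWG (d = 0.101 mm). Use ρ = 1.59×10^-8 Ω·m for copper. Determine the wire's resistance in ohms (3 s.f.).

A = π(0.101/2 mm)² = π(5.0500e-05 m)² = 8.012e-09 m²
R = ρL/A = (1.59×10^-8)(468 m)/(8.012e-09 m²) = 929 Ω

929 Ω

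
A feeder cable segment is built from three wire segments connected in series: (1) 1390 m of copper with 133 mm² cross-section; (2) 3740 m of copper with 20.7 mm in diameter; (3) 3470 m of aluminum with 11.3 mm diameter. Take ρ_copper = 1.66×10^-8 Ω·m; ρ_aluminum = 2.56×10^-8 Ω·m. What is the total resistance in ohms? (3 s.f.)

1.24 Ω

Seg 1: A = 133 mm² = 1.330e-04 m²
R_1 = (1.66×10^-8)(1390)/(1.330e-04) = 0.1735 Ω
Seg 2: A = π(d/2)² = π(1.0350e-02 m)² = 3.365e-04 m²
R_2 = (1.66×10^-8)(3740)/(3.365e-04) = 0.1845 Ω
Seg 3: A = π(d/2)² = π(5.6500e-03 m)² = 1.003e-04 m²
R_3 = (2.56×10^-8)(3470)/(1.003e-04) = 0.8858 Ω
R_total = R_1 + R_2 + R_3 = 1.24 Ω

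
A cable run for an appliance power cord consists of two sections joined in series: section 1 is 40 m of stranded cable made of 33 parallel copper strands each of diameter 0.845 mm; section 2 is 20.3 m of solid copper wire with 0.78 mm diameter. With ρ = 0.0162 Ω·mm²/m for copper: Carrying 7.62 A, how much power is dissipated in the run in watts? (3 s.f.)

ρ = 0.0162 Ω·mm²/m = 1.62×10^-8 Ω·m
Section 1: A_strand = π(4.2250e-04)² = 5.608e-07 m²; R₁ = ρL/(N·A_s) = (1.62×10^-8)(40)/(33×5.608e-07) = 0.03502 Ω
Section 2: A = π(d/2)² = π(3.9000e-04 m)² = 4.778e-07 m²
R₂ = (1.62×10^-8)(20.3)/(4.778e-07) = 0.6882 Ω
R = R₁ + R₂ = 0.7232 Ω
P = I²R = (7.62)² × 0.7232 = 42.0 W

42.0 W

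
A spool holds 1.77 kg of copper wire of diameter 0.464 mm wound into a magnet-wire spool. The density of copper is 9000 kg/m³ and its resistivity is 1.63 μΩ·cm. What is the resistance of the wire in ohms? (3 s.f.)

112 Ω

ρ = 1.63 μΩ·cm = 1.63×10^-8 Ω·m
A = π(d/2)² = π(2.3200e-04 m)² = 1.6909e-07 m²
L = m/(density·A) = 1.77/(9000×1.6909e-07) = 1163 m
R = ρL/A = (1.63×10^-8)(1163)/(1.6909e-07) = 112 Ω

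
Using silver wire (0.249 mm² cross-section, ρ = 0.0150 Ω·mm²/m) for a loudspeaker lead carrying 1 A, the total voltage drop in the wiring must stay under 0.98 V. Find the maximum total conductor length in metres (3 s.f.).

ρ = 0.0150 Ω·mm²/m = 1.50×10^-8 Ω·m
A = 0.249 mm² = 2.490e-07 m²
L_max = V_max·A/(1·ρI) = (0.98)(2.490e-07)/(1.50×10^-8×1) = 16.3 m

16.3 m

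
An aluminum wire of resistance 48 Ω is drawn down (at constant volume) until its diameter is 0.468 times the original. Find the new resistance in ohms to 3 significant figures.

1000 Ω

Volume constant ⇒ L' = L/r² with r = 0.468. R' = ρL'/A' = ρ(L/r²)/(πr²d₀²/4) = R/r⁴.
R' = 20.85 × 48 = 1000 Ω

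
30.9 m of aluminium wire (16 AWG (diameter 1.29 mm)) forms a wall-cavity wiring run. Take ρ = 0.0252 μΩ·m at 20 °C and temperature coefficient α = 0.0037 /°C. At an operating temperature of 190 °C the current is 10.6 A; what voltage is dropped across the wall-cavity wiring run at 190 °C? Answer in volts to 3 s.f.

10.3 V

ρ = 0.0252 μΩ·m = 2.52×10^-8 Ω·m
A = π(1.29/2 mm)² = π(6.4500e-04 m)² = 1.307e-06 m²
R₍20₎ = ρL/A = (2.52×10^-8)(30.9)/(1.307e-06) = 0.5958 Ω
R₍190₎ = R₍20₎(1 + αΔT) = 0.5958 × (1 + 0.0037×170) = 0.9705 Ω
V = IR = 10.6 × 0.9705 = 10.3 V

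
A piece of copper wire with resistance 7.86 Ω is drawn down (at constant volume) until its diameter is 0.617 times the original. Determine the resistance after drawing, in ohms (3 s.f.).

54.2 Ω

Volume constant ⇒ L' = L/r² with r = 0.617. R' = ρL'/A' = ρ(L/r²)/(πr²d₀²/4) = R/r⁴.
R' = 6.9 × 7.86 = 54.2 Ω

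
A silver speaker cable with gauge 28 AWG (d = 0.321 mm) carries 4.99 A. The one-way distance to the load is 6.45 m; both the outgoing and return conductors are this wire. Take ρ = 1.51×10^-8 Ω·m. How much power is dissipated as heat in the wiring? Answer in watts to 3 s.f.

59.9 W

A = π(0.321/2 mm)² = π(1.6050e-04 m)² = 8.093e-08 m²
Total conductor length (both ways) L = 2 × 6.45 = 12.9 m
R = ρL/A = (1.51×10^-8)(12.9)/(8.093e-08) = 2.407 Ω
P = I²R = (4.99)² × 2.407 = 59.9 W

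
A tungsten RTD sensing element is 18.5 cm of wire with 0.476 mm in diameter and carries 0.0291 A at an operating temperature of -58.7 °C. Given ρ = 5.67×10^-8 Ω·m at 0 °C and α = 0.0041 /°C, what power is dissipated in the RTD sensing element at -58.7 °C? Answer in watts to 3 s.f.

A = π(d/2)² = π(2.3800e-04 m)² = 1.780e-07 m²
R₍0₎ = ρL/A = (5.67×10^-8)(0.185)/(1.780e-07) = 0.05895 Ω
R₍-58.7₎ = R₍0₎(1 + αΔT) = 0.05895 × (1 + 0.0041×-58.7) = 0.04476 Ω
P = I²R = (0.0291)² × 0.04476 = 3.79×10^-5 W

3.79×10^-5 W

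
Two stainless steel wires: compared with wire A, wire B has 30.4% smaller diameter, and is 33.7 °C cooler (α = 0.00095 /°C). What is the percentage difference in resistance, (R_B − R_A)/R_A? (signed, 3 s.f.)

99.8%

R ∝ ρL/d² with ρ ∝ (1+αΔT), so R_B/R_A = (1 − 30.4/100)⁻² × (1 − 0.00095×33.7)
= 2.064 × 0.968 = 1.998
(R_B − R_A)/R_A = 1.998 − 1 = 99.8%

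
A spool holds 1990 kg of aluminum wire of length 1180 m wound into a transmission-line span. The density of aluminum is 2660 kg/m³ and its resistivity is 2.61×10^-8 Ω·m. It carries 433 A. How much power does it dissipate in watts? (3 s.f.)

A = m/(density·L) = 1990/(2660×1180) = 6.3400e-04 m²
R = ρL/A = (2.61×10^-8)(1180)/(6.3400e-04) = 0.04858 Ω
P = I²R = (433)² × 0.04858 = 9110 W

9110 W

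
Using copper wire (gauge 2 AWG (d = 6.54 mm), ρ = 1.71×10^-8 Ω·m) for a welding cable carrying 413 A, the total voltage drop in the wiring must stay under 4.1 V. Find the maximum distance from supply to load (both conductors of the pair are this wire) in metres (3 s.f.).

9.75 m

A = π(6.54/2 mm)² = π(3.2700e-03 m)² = 3.359e-05 m²
L_max = V_max·A/(2·ρI) = (4.1)(3.359e-05)/(2×1.71×10^-8×413) = 9.75 m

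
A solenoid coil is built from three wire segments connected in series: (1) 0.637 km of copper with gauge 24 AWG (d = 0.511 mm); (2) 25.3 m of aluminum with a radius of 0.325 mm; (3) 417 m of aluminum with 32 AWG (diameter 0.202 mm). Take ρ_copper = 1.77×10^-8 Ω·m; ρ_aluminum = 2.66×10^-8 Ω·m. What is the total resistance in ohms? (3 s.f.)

403 Ω

Seg 1: A = π(0.511/2 mm)² = π(2.5550e-04 m)² = 2.051e-07 m²
R_1 = (1.77×10^-8)(637)/(2.051e-07) = 54.98 Ω
Seg 2: A = πr² = π(3.2500e-04 m)² = 3.318e-07 m²
R_2 = (2.66×10^-8)(25.3)/(3.318e-07) = 2.028 Ω
Seg 3: A = π(0.202/2 mm)² = π(1.0100e-04 m)² = 3.205e-08 m²
R_3 = (2.66×10^-8)(417)/(3.205e-08) = 346.1 Ω
R_total = R_1 + R_2 + R_3 = 403 Ω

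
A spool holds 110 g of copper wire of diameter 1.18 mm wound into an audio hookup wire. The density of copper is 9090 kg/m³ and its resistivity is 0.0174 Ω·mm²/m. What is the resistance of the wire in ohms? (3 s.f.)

ρ = 0.0174 Ω·mm²/m = 1.74×10^-8 Ω·m
A = π(d/2)² = π(5.9000e-04 m)² = 1.0936e-06 m²
L = m/(density·A) = 0.11/(9090×1.0936e-06) = 11.07 m
R = ρL/A = (1.74×10^-8)(11.07)/(1.0936e-06) = 0.176 Ω

0.176 Ω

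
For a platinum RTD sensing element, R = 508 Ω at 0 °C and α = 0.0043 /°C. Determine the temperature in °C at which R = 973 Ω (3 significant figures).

213 °C

R = R₀(1 + α(T − T₀)) ⇒ T = T₀ + (R/R₀ − 1)/α
T = 0 + (973/508 − 1)/0.0043 = 0 + (0.9154)/0.0043 = 213 °C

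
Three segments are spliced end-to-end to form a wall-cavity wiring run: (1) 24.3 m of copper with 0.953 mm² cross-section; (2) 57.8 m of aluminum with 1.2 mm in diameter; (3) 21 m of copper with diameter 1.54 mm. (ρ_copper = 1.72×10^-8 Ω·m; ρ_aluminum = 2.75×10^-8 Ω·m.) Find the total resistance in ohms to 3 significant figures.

2.04 Ω

Seg 1: A = 0.953 mm² = 9.530e-07 m²
R_1 = (1.72×10^-8)(24.3)/(9.530e-07) = 0.4386 Ω
Seg 2: A = π(d/2)² = π(6.0000e-04 m)² = 1.131e-06 m²
R_2 = (2.75×10^-8)(57.8)/(1.131e-06) = 1.405 Ω
Seg 3: A = π(d/2)² = π(7.7000e-04 m)² = 1.863e-06 m²
R_3 = (1.72×10^-8)(21)/(1.863e-06) = 0.1939 Ω
R_total = R_1 + R_2 + R_3 = 2.04 Ω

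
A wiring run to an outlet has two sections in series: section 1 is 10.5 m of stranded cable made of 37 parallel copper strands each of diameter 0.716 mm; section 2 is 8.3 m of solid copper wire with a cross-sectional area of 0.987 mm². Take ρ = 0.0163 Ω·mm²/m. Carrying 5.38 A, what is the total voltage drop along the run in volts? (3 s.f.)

0.799 V

ρ = 0.0163 Ω·mm²/m = 1.63×10^-8 Ω·m
Section 1: A_strand = π(3.5800e-04)² = 4.026e-07 m²; R₁ = ρL/(N·A_s) = (1.63×10^-8)(10.5)/(37×4.026e-07) = 0.01149 Ω
Section 2: A = 0.987 mm² = 9.870e-07 m²
R₂ = (1.63×10^-8)(8.3)/(9.870e-07) = 0.1371 Ω
R = R₁ + R₂ = 0.1486 Ω
V = IR = 5.38 × 0.1486 = 0.799 V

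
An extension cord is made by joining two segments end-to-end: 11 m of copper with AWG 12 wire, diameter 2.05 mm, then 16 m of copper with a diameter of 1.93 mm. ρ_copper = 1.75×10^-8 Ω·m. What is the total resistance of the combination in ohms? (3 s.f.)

Segment 1: A = π(2.05/2 mm)² = π(1.0250e-03 m)² = 3.301e-06 m²
R₁ = ρL/A = (1.75×10^-8)(11)/(3.301e-06) = 0.05832 Ω
Segment 2: A = π(d/2)² = π(9.6500e-04 m)² = 2.926e-06 m²
R₂ = (1.75×10^-8)(16)/(2.926e-06) = 0.09571 Ω
R = R₁ + R₂ = 0.154 Ω

0.154 Ω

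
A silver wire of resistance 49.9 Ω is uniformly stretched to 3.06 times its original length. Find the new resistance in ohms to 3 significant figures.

Volume constant ⇒ A' = A/k with k = 3.06. R' = ρ(kL)/(A/k) = k²R.
R' = 9.364 × 49.9 = 467 Ω

467 Ω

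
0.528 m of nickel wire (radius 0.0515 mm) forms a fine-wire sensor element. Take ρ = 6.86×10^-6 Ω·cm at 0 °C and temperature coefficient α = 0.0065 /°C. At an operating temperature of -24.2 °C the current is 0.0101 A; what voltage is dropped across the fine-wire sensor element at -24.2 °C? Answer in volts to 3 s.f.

ρ = 6.86×10^-6 Ω·cm = 6.86×10^-8 Ω·m
A = πr² = π(5.1500e-05 m)² = 8.332e-09 m²
R₍0₎ = ρL/A = (6.86×10^-8)(0.528)/(8.332e-09) = 4.347 Ω
R₍-24.2₎ = R₍0₎(1 + αΔT) = 4.347 × (1 + 0.0065×-24.2) = 3.663 Ω
V = IR = 0.0101 × 3.663 = 0.0370 V

0.0370 V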